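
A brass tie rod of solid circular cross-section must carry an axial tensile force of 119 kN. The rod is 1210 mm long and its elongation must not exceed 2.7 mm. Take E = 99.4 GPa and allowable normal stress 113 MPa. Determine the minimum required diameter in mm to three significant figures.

36.6 mm

Required area A ≥ P/σ_allow = 119000/113 = 1053 mm².
For a solid circular section, d ≥ √(4A/π) = 36.62 mm.
Elongation limit: A ≥ PL/(Eδ_allow) = 119000·1210/(99400·2.7) = 536.5 mm² ⇒ d ≥ 26.14 mm.
The stress limit governs.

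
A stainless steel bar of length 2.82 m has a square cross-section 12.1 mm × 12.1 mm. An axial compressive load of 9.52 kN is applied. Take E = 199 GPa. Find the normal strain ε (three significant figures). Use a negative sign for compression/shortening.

A = 146.4 mm².
σ = N/A = -65.02 MPa; ε = σ/E = -65.02/199000 = -3.267e-04.

-3.27e-04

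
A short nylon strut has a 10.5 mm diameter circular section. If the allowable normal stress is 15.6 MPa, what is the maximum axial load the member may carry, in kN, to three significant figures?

A = 86.59 mm².
P_max = σ_allow · A = 15.6 · 86.59 = 1351 N = 1.351 kN.

1.35 kN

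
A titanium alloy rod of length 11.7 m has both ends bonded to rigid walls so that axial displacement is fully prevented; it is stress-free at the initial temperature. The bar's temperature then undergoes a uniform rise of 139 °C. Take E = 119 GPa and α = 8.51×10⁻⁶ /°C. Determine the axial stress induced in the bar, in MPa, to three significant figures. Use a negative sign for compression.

Free thermal expansion αLΔT = 8.51e-6 · 11700 · 139 = 13.84 mm.
The walls impose strain ε = −(13.84)/11700 = -1.1829e-03; σ = Eε = 119000 · -1.1829e-03 = -140.8 MPa.

-141 MPa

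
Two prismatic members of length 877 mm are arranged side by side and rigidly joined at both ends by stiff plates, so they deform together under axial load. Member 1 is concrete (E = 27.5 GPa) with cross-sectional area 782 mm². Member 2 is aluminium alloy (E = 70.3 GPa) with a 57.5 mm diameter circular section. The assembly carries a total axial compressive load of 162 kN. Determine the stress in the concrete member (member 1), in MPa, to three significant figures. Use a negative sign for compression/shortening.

A_2 = 2597 mm².
Equal strain + equilibrium ⇒ each member carries load in proportion to AE: A₁E₁ = 21500000 N, A₂E₂ = 182500000 N, ΣAE = 204100000 N.
σ₁ = P·E₁/ΣAE = -162000·27500/204100000 = -21.83 MPa.

-21.8 MPa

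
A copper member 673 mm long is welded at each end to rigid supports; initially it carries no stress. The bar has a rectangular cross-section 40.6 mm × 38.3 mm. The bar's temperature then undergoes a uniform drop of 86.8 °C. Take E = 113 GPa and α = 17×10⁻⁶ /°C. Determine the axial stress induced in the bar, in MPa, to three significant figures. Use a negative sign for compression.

167 MPa

Free thermal expansion αLΔT = 17e-6 · 673 · -86.8 = -0.9931 mm.
The walls impose strain ε = −(-0.9931)/673 = 1.4756e-03; σ = Eε = 113000 · 1.4756e-03 = 166.7 MPa.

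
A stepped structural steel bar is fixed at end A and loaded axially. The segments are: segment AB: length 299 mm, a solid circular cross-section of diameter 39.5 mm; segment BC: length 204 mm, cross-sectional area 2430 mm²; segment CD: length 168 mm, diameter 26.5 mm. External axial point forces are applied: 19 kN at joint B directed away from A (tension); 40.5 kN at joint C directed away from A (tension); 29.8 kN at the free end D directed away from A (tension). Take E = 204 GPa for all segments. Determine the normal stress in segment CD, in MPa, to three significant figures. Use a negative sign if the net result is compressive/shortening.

Internal axial forces (sectioning from the free end, tension +): N_CD = 29.8 kN, N_BC = 70.3 kN, N_AB = 89.3 kN.
A_CD = 551.5 mm².
σ_CD = N_CD/A_CD = 29800/551.5 = 54.03 MPa.

54.0 MPa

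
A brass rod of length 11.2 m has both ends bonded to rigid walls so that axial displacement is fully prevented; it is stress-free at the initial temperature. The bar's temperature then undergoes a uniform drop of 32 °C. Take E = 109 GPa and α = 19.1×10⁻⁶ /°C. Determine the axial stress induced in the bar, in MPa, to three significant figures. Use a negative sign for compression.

66.6 MPa

Free thermal expansion αLΔT = 19.1e-6 · 11200 · -32 = -6.845 mm.
The walls impose strain ε = −(-6.845)/11200 = 6.1120e-04; σ = Eε = 109000 · 6.1120e-04 = 66.62 MPa.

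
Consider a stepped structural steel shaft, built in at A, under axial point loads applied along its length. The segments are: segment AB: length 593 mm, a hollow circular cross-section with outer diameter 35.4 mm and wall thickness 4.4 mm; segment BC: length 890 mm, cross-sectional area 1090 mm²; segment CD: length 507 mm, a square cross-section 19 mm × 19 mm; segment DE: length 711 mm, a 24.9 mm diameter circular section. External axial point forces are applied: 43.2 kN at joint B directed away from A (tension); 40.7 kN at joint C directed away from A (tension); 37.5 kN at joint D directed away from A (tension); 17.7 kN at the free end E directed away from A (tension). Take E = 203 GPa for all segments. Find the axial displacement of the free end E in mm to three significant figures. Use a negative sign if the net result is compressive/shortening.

1.84 mm

Internal axial forces (sectioning from the free end, tension +): N_DE = 17.7 kN, N_CD = 55.2 kN, N_BC = 95.9 kN, N_AB = 139.1 kN.
A_AB = 428.5 mm².
A_CD = 361 mm².
A_DE = 487 mm².
δ_AB = 139100·593/(428.5·203000) = 0.9482 mm
δ_BC = 95900·890/(1090·203000) = 0.3857 mm
δ_CD = 55200·507/(361·203000) = 0.3819 mm
δ_DE = 17700·711/(487·203000) = 0.1273 mm
δ = Σδ_i = 1.843 mm.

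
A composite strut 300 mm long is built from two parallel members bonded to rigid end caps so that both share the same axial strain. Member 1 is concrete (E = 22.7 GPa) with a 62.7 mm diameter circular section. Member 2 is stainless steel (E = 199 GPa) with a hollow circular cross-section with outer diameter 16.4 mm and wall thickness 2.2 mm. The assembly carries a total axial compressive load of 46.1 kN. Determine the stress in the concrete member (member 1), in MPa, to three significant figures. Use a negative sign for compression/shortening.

A_1 = 3088 mm².
A_2 = 98.14 mm².
Equal strain + equilibrium ⇒ each member carries load in proportion to AE: A₁E₁ = 70090000 N, A₂E₂ = 19530000 N, ΣAE = 89620000 N.
σ₁ = P·E₁/ΣAE = -46100·22700/89620000 = -11.68 MPa.

-11.7 MPa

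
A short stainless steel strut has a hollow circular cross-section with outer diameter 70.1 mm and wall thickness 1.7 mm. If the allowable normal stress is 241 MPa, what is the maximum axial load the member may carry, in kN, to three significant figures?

88.0 kN

A = 365.3 mm².
P_max = σ_allow · A = 241 · 365.3 = 88040 N = 88.04 kN.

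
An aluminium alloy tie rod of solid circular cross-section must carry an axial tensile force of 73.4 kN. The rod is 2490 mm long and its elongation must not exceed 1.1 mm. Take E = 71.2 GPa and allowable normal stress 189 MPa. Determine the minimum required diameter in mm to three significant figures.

Required area A ≥ P/σ_allow = 73400/189 = 388.4 mm².
For a solid circular section, d ≥ √(4A/π) = 22.24 mm.
Elongation limit: A ≥ PL/(Eδ_allow) = 73400·2490/(71200·1.1) = 2334 mm² ⇒ d ≥ 54.51 mm.
The elongation limit governs.

54.5 mm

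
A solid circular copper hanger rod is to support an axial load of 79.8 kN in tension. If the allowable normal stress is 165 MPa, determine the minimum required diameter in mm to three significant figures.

24.8 mm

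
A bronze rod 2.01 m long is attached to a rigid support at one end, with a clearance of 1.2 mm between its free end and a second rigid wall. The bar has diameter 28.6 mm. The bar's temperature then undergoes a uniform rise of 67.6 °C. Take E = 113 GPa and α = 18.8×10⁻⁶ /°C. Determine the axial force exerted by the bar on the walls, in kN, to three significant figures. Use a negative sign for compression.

Free thermal expansion αLΔT = 18.8e-6 · 2010 · 67.6 = 2.554 mm.
The walls engage after the gap closes; constrained expansion = 2.554 − 1.2 = 1.354 mm.
The walls impose strain ε = −(1.354)/2010 = -6.7387e-04; σ = Eε = 113000 · -6.7387e-04 = -76.15 MPa.
Wall reaction R = σ·A = -76.15·642.4 = -48920 N = -48.92 kN.

-48.9 kN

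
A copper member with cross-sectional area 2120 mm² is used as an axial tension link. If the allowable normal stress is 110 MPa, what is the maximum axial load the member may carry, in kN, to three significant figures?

P_max = σ_allow · A = 110 · 2120 = 233200 N = 233.2 kN.

233 kN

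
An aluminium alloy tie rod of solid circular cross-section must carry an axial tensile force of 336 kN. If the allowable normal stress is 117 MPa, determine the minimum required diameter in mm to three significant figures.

60.5 mm

Required area A ≥ P/σ_allow = 336000/117 = 2872 mm².
For a solid circular section, d ≥ √(4A/π) = 60.47 mm.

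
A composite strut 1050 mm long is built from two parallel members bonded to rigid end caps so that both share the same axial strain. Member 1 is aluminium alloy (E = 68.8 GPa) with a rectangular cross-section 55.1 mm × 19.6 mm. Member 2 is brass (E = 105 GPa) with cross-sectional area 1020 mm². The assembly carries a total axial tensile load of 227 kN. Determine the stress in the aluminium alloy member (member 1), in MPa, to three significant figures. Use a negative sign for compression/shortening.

86.1 MPa

A_1 = 1080 mm².
Equal strain + equilibrium ⇒ each member carries load in proportion to AE: A₁E₁ = 74300000 N, A₂E₂ = 107100000 N, ΣAE = 181400000 N.
σ₁ = P·E₁/ΣAE = 227000·68800/181400000 = 86.09 MPa.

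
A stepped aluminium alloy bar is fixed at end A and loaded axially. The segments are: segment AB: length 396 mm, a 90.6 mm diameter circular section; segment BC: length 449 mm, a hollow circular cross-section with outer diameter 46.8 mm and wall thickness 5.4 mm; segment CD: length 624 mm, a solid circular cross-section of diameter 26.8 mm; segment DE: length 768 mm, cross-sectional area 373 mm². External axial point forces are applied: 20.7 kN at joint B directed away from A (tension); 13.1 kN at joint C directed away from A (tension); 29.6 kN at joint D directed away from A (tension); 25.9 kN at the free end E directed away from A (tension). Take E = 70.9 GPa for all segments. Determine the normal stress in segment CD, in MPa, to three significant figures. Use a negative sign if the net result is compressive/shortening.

98.4 MPa

Internal axial forces (sectioning from the free end, tension +): N_DE = 25.9 kN, N_CD = 55.5 kN, N_BC = 68.6 kN, N_AB = 89.3 kN.
A_CD = 564.1 mm².
σ_CD = N_CD/A_CD = 55500/564.1 = 98.39 MPa.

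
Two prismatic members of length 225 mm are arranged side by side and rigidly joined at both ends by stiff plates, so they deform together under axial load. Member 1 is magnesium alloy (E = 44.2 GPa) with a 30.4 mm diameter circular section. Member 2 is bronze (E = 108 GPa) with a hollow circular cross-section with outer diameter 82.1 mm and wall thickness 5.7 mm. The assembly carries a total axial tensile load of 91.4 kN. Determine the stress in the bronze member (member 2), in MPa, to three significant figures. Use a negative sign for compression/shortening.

54.9 MPa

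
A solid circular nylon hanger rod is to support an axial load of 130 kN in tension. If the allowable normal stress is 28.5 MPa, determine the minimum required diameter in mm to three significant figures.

76.2 mm

Required area A ≥ P/σ_allow = 130000/28.5 = 4561 mm².
For a solid circular section, d ≥ √(4A/π) = 76.21 mm.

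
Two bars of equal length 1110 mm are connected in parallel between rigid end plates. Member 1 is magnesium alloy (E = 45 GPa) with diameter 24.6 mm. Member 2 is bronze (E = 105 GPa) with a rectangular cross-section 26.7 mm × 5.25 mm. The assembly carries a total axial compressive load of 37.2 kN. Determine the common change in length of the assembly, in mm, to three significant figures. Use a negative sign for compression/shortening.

A_1 = 475.3 mm².
A_2 = 140.2 mm².
Equal strain + equilibrium ⇒ each member carries load in proportion to AE: A₁E₁ = 21390000 N, A₂E₂ = 14720000 N, ΣAE = 36110000 N.
δ = PL/ΣAE = -37200·1110/36110000 = -1.144 mm.

-1.14 mm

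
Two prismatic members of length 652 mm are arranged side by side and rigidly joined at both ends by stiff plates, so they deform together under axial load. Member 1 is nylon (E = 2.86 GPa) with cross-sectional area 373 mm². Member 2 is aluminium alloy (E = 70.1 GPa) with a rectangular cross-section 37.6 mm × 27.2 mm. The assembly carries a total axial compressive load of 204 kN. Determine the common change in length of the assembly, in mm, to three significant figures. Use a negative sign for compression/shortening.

A_2 = 1023 mm².
Equal strain + equilibrium ⇒ each member carries load in proportion to AE: A₁E₁ = 1067000 N, A₂E₂ = 71690000 N, ΣAE = 72760000 N.
δ = PL/ΣAE = -204000·652/72760000 = -1.828 mm.

-1.83 mm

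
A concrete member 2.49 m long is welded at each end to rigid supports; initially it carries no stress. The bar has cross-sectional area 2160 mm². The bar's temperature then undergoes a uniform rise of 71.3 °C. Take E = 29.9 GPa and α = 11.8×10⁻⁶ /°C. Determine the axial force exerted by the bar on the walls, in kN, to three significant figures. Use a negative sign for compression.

Free thermal expansion αLΔT = 11.8e-6 · 2490 · 71.3 = 2.095 mm.
The walls impose strain ε = −(2.095)/2490 = -8.4134e-04; σ = Eε = 29900 · -8.4134e-04 = -25.16 MPa.
Wall reaction R = σ·A = -25.16·2160 = -54340 N = -54.34 kN.

-54.3 kN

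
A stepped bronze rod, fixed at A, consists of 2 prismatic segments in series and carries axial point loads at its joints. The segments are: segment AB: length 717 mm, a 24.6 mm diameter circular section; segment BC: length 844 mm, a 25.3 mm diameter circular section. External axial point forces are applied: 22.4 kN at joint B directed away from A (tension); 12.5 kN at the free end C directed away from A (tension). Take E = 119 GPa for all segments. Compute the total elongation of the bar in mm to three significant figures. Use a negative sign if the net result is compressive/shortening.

0.619 mm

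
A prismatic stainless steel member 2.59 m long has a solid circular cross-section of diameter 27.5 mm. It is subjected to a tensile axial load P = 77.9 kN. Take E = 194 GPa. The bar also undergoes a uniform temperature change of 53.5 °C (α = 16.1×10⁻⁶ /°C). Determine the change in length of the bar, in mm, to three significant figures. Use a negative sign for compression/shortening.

A = 594 mm².
δ_mech = NL/(AE) = 77900·2590/(594·194000) = 1.751 mm.
δ_thermal = αLΔT = 16.1e-6·2590·53.5 = 2.231 mm.
δ = δ_mech + δ_thermal = 3.982 mm.

3.98 mm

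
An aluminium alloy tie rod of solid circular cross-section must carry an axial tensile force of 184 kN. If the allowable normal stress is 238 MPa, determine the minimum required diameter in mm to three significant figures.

31.4 mm

Required area A ≥ P/σ_allow = 184000/238 = 773.1 mm².
For a solid circular section, d ≥ √(4A/π) = 31.37 mm.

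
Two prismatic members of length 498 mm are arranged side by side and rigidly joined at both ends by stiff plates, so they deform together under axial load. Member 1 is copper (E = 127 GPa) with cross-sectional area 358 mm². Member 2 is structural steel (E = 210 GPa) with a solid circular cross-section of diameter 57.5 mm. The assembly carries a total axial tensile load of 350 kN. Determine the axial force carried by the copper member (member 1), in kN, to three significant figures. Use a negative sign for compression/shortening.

A_2 = 2597 mm².
Equal strain + equilibrium ⇒ each member carries load in proportion to AE: A₁E₁ = 45470000 N, A₂E₂ = 545300000 N, ΣAE = 590800000 N.
F₁ = P·A₁E₁/ΣAE = 350000·45470000/590800000 = 26940 N.

26.9 kN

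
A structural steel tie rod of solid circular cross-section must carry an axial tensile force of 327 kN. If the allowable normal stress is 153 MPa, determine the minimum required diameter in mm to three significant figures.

Required area A ≥ P/σ_allow = 327000/153 = 2137 mm².
For a solid circular section, d ≥ √(4A/π) = 52.17 mm.

52.2 mm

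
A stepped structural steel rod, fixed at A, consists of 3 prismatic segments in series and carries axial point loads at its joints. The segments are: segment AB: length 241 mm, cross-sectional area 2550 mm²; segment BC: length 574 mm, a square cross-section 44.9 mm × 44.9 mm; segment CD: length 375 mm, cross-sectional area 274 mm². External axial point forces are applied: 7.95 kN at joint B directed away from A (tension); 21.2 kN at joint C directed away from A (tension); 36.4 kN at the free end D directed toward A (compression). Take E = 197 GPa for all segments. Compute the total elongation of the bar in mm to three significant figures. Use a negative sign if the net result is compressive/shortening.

-0.278 mm

Internal axial forces (sectioning from the free end, tension +): N_CD = -36.4 kN, N_BC = -15.2 kN, N_AB = -7.25 kN.
A_BC = 2016 mm².
δ_AB = -7250·241/(2550·197000) = -0.003478 mm
δ_BC = -15200·574/(2016·197000) = -0.02197 mm
δ_CD = -36400·375/(274·197000) = -0.2529 mm
δ = Σδ_i = -0.2783 mm.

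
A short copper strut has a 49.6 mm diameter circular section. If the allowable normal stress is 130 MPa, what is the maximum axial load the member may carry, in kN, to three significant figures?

251 kN

A = 1932 mm².
P_max = σ_allow · A = 130 · 1932 = 251200 N = 251.2 kN.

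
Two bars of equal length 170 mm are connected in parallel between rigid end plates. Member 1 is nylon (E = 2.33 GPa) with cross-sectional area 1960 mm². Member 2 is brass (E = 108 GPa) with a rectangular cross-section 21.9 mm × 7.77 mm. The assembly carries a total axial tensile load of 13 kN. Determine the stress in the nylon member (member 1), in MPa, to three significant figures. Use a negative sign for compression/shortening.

1.32 MPa

A_2 = 170.2 mm².
Equal strain + equilibrium ⇒ each member carries load in proportion to AE: A₁E₁ = 4567000 N, A₂E₂ = 18380000 N, ΣAE = 22940000 N.
σ₁ = P·E₁/ΣAE = 13000·2330/22940000 = 1.32 MPa.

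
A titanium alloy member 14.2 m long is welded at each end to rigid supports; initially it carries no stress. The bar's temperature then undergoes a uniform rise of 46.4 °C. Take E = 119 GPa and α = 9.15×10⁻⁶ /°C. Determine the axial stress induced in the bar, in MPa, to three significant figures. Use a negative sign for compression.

Free thermal expansion αLΔT = 9.15e-6 · 14200 · 46.4 = 6.029 mm.
The walls impose strain ε = −(6.029)/14200 = -4.2456e-04; σ = Eε = 119000 · -4.2456e-04 = -50.52 MPa.

-50.5 MPa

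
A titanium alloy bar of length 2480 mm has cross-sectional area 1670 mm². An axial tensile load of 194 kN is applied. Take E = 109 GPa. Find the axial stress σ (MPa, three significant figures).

σ = N/A = 194000/1670 = 116.2 MPa.

116 MPa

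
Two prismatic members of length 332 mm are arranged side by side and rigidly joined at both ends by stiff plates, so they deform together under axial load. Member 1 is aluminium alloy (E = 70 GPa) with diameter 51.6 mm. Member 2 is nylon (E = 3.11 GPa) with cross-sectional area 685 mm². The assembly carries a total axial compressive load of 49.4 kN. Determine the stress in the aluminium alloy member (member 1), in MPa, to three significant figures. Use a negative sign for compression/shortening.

-23.3 MPa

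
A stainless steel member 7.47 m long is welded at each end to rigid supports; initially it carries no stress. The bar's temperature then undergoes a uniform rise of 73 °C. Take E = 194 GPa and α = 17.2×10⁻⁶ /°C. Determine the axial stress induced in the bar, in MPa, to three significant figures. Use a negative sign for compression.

-244 MPa

Free thermal expansion αLΔT = 17.2e-6 · 7470 · 73 = 9.379 mm.
The walls impose strain ε = −(9.379)/7470 = -1.2556e-03; σ = Eε = 194000 · -1.2556e-03 = -243.6 MPa.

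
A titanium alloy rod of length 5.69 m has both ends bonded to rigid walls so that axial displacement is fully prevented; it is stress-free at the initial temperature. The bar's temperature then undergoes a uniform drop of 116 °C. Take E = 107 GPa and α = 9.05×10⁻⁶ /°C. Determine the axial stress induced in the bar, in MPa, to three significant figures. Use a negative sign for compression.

112 MPa

Free thermal expansion αLΔT = 9.05e-6 · 5690 · -116 = -5.973 mm.
The walls impose strain ε = −(-5.973)/5690 = 1.0498e-03; σ = Eε = 107000 · 1.0498e-03 = 112.3 MPa.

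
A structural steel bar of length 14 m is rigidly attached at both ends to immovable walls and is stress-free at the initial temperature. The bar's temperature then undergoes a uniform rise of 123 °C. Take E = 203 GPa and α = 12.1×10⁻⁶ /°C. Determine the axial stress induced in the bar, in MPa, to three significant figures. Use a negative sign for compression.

-302 MPa

Free thermal expansion αLΔT = 12.1e-6 · 14000 · 123 = 20.84 mm.
The walls impose strain ε = −(20.84)/14000 = -1.4883e-03; σ = Eε = 203000 · -1.4883e-03 = -302.1 MPa.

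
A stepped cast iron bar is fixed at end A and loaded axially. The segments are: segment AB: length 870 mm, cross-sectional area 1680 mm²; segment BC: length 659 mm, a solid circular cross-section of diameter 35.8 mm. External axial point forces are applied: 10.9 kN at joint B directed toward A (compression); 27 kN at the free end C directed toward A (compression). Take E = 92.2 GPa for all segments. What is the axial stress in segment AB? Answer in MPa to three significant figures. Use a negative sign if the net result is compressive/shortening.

Internal axial forces (sectioning from the free end, tension +): N_BC = -27 kN, N_AB = -37.9 kN.
σ_AB = N_AB/A_AB = -37900/1680 = -22.56 MPa.

-22.6 MPa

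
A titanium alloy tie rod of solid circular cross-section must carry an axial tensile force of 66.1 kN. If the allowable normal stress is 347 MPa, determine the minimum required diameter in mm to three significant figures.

Required area A ≥ P/σ_allow = 66100/347 = 190.5 mm².
For a solid circular section, d ≥ √(4A/π) = 15.57 mm.

15.6 mm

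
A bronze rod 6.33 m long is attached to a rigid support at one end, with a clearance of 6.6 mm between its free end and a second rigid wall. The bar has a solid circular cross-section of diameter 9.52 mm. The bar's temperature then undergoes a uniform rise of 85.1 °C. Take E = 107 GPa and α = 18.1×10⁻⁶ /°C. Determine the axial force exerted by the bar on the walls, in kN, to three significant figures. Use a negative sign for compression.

-3.79 kN

Free thermal expansion αLΔT = 18.1e-6 · 6330 · 85.1 = 9.75 mm.
The walls engage after the gap closes; constrained expansion = 9.75 − 6.6 = 3.15 mm.
The walls impose strain ε = −(3.15)/6330 = -4.9766e-04; σ = Eε = 107000 · -4.9766e-04 = -53.25 MPa.
Wall reaction R = σ·A = -53.25·71.18 = -3790 N = -3.79 kN.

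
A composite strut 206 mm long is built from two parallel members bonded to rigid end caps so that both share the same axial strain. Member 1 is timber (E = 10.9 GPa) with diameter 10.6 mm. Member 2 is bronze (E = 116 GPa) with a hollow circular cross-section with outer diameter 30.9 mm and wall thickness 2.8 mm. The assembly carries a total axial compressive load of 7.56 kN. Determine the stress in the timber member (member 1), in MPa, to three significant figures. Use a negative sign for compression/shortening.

A_1 = 88.25 mm².
A_2 = 247.2 mm².
Equal strain + equilibrium ⇒ each member carries load in proportion to AE: A₁E₁ = 961900 N, A₂E₂ = 28670000 N, ΣAE = 29630000 N.
σ₁ = P·E₁/ΣAE = -7560·10900/29630000 = -2.781 MPa.

-2.78 MPa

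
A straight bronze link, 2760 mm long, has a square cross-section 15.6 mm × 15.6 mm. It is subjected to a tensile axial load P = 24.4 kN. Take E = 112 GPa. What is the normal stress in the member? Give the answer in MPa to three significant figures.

A = 243.4 mm².
σ = N/A = 24400/243.4 = 100.3 MPa.

100 MPa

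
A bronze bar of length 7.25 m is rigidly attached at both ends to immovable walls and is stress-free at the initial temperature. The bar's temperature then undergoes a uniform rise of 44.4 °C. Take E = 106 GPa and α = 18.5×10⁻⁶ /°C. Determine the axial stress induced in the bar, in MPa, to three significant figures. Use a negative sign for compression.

Free thermal expansion αLΔT = 18.5e-6 · 7250 · 44.4 = 5.955 mm.
The walls impose strain ε = −(5.955)/7250 = -8.2140e-04; σ = Eε = 106000 · -8.2140e-04 = -87.07 MPa.

-87.1 MPa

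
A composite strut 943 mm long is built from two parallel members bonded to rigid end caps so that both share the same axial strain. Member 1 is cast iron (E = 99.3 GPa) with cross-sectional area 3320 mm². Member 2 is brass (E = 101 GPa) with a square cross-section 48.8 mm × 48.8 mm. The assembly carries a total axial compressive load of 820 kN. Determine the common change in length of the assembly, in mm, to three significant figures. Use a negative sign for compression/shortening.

-1.36 mm

A_2 = 2381 mm².
Equal strain + equilibrium ⇒ each member carries load in proportion to AE: A₁E₁ = 329700000 N, A₂E₂ = 240500000 N, ΣAE = 570200000 N.
δ = PL/ΣAE = -820000·943/570200000 = -1.356 mm.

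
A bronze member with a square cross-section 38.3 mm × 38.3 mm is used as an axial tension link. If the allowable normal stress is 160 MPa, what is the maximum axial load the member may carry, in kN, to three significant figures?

235 kN

A = 1467 mm².
P_max = σ_allow · A = 160 · 1467 = 234700 N = 234.7 kN.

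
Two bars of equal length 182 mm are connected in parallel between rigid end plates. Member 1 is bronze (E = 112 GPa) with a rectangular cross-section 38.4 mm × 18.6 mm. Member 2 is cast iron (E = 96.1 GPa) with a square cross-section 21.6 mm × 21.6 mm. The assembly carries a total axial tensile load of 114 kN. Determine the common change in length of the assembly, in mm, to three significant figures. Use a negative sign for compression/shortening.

A_1 = 714.2 mm².
A_2 = 466.6 mm².
Equal strain + equilibrium ⇒ each member carries load in proportion to AE: A₁E₁ = 79990000 N, A₂E₂ = 44840000 N, ΣAE = 124800000 N.
δ = PL/ΣAE = 114000·182/124800000 = 0.1662 mm.

0.166 mm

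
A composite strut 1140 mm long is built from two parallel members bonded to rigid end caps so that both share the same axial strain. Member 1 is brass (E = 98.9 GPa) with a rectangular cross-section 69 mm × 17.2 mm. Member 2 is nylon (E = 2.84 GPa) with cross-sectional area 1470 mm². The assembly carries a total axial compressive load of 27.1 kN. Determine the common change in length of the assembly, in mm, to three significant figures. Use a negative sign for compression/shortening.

-0.254 mm

A_1 = 1187 mm².
Equal strain + equilibrium ⇒ each member carries load in proportion to AE: A₁E₁ = 117400000 N, A₂E₂ = 4175000 N, ΣAE = 121500000 N.
δ = PL/ΣAE = -27100·1140/121500000 = -0.2542 mm.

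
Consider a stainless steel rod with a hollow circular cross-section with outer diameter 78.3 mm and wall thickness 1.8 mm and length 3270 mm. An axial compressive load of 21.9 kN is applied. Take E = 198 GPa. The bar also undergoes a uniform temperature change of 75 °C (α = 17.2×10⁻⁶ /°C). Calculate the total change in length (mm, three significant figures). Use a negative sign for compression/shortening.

3.38 mm

A = 432.6 mm².
δ_mech = NL/(AE) = -21900·3270/(432.6·198000) = -0.8361 mm.
δ_thermal = αLΔT = 17.2e-6·3270·75 = 4.218 mm.
δ = δ_mech + δ_thermal = 3.382 mm.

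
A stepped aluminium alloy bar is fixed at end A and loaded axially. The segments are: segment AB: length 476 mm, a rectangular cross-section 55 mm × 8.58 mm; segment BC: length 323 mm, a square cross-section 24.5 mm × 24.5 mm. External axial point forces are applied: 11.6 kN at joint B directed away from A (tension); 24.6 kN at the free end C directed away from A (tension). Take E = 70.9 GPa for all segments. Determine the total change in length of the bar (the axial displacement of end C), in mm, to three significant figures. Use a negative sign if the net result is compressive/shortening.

Internal axial forces (sectioning from the free end, tension +): N_BC = 24.6 kN, N_AB = 36.2 kN.
A_AB = 471.9 mm².
A_BC = 600.2 mm².
δ_AB = 36200·476/(471.9·70900) = 0.515 mm
δ_BC = 24600·323/(600.2·70900) = 0.1867 mm
δ = Σδ_i = 0.7017 mm.

0.702 mm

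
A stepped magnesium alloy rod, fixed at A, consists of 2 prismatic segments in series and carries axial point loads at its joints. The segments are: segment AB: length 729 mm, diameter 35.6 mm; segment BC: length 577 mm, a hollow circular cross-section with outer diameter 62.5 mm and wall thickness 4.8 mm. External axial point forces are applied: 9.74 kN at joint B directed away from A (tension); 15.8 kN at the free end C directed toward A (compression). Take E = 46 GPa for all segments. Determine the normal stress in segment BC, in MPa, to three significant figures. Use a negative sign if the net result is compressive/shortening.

-18.2 MPa

Internal axial forces (sectioning from the free end, tension +): N_BC = -15.8 kN, N_AB = -6.06 kN.
A_BC = 870.1 mm².
σ_BC = N_BC/A_BC = -15800/870.1 = -18.16 MPa.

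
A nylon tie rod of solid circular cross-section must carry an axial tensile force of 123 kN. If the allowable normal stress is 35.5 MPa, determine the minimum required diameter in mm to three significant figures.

Required area A ≥ P/σ_allow = 123000/35.5 = 3465 mm².
For a solid circular section, d ≥ √(4A/π) = 66.42 mm.

66.4 mm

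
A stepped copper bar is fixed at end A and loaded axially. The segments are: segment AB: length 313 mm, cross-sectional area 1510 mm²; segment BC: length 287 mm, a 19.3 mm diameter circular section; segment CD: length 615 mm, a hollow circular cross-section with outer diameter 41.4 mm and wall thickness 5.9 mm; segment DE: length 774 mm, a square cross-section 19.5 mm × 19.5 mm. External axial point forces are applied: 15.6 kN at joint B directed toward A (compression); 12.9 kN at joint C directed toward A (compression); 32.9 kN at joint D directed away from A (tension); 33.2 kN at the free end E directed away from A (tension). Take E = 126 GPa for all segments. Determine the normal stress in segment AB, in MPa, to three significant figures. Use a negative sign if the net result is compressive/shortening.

24.9 MPa

Internal axial forces (sectioning from the free end, tension +): N_DE = 33.2 kN, N_CD = 66.1 kN, N_BC = 53.2 kN, N_AB = 37.6 kN.
σ_AB = N_AB/A_AB = 37600/1510 = 24.9 MPa.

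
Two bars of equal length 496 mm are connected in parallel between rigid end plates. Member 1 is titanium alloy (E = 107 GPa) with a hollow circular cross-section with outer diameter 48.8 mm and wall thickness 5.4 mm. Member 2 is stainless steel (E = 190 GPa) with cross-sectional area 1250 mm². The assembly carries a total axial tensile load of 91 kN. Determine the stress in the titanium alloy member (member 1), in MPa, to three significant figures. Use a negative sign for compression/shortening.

A_1 = 736.3 mm².
Equal strain + equilibrium ⇒ each member carries load in proportion to AE: A₁E₁ = 78780000 N, A₂E₂ = 237500000 N, ΣAE = 316300000 N.
σ₁ = P·E₁/ΣAE = 91000·107000/316300000 = 30.79 MPa.

30.8 MPa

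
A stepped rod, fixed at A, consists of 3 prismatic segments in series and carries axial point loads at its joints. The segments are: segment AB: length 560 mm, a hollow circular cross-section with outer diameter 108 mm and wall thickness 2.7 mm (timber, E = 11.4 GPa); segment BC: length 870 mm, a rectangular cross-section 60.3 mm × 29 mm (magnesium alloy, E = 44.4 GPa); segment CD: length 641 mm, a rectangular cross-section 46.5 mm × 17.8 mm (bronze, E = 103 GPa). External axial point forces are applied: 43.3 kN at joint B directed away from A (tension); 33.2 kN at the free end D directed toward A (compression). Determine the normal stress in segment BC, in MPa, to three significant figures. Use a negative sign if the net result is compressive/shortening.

Internal axial forces (sectioning from the free end, tension +): N_CD = -33.2 kN, N_BC = -33.2 kN, N_AB = 10.1 kN.
A_BC = 1749 mm².
σ_BC = N_BC/A_BC = -33200/1749 = -18.99 MPa.

-19.0 MPa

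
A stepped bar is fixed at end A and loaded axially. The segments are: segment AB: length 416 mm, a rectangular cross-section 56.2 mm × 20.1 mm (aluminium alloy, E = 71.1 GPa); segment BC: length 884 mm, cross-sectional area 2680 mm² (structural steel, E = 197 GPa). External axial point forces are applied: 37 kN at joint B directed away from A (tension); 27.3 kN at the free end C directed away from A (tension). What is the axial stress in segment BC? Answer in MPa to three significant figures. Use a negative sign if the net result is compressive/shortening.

Internal axial forces (sectioning from the free end, tension +): N_BC = 27.3 kN, N_AB = 64.3 kN.
σ_BC = N_BC/A_BC = 27300/2680 = 10.19 MPa.

10.2 MPa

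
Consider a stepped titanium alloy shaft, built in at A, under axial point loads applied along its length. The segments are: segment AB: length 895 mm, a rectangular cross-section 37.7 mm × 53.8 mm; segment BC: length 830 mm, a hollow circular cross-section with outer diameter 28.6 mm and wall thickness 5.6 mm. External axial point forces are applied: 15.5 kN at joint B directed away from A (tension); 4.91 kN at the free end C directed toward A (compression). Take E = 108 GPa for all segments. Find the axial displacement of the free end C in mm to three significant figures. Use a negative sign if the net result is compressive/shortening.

Internal axial forces (sectioning from the free end, tension +): N_BC = -4.91 kN, N_AB = 10.59 kN.
A_AB = 2028 mm².
A_BC = 404.6 mm².
δ_AB = 10590·895/(2028·108000) = 0.04327 mm
δ_BC = -4910·830/(404.6·108000) = -0.09325 mm
δ = Σδ_i = -0.04999 mm.

-0.0500 mm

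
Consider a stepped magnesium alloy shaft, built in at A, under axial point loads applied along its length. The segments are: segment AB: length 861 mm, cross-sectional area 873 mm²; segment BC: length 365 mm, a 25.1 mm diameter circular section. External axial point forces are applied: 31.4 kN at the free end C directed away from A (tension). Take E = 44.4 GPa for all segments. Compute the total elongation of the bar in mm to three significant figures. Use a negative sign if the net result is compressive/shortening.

1.22 mm

Internal axial forces (sectioning from the free end, tension +): N_BC = 31.4 kN, N_AB = 31.4 kN.
A_BC = 494.8 mm².
δ_AB = 31400·861/(873·44400) = 0.6975 mm
δ_BC = 31400·365/(494.8·44400) = 0.5217 mm
δ = Σδ_i = 1.219 mm.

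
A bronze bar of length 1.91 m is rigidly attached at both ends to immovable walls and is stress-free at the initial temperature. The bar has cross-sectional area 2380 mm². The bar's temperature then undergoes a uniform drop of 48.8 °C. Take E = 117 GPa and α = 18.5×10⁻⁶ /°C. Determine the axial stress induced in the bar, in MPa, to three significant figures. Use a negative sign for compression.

106 MPa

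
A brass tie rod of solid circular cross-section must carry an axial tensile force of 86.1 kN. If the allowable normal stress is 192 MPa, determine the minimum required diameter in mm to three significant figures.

23.9 mm

Required area A ≥ P/σ_allow = 86100/192 = 448.4 mm².
For a solid circular section, d ≥ √(4A/π) = 23.89 mm.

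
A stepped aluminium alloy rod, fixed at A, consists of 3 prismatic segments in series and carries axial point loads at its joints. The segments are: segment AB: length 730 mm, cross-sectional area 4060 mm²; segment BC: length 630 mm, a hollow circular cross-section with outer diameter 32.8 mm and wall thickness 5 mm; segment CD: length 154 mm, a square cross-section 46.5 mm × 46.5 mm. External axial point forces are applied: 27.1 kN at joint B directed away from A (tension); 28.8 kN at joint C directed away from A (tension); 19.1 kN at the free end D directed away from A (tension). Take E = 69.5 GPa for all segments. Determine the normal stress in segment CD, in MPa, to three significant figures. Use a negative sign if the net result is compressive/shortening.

Internal axial forces (sectioning from the free end, tension +): N_CD = 19.1 kN, N_BC = 47.9 kN, N_AB = 75 kN.
A_CD = 2162 mm².
σ_CD = N_CD/A_CD = 19100/2162 = 8.833 MPa.

8.83 MPa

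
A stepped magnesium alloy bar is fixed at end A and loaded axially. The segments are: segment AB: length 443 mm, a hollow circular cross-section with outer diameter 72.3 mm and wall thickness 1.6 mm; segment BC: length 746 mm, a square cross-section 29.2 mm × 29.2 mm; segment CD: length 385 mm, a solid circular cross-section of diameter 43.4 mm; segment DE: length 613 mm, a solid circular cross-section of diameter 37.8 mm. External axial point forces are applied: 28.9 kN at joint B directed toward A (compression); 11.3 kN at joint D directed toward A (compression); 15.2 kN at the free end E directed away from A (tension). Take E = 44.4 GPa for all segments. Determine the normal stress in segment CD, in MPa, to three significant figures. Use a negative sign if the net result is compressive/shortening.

2.64 MPa

Internal axial forces (sectioning from the free end, tension +): N_DE = 15.2 kN, N_CD = 3.9 kN, N_BC = 3.9 kN, N_AB = -25 kN.
A_CD = 1479 mm².
σ_CD = N_CD/A_CD = 3900/1479 = 2.636 MPa.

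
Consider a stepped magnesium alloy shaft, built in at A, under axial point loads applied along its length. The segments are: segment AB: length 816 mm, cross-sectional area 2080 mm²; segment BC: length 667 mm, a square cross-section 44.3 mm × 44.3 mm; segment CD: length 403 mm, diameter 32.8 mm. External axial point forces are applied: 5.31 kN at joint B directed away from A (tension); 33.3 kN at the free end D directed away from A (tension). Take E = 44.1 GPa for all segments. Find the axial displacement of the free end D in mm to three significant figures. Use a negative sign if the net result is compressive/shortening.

Internal axial forces (sectioning from the free end, tension +): N_CD = 33.3 kN, N_BC = 33.3 kN, N_AB = 38.61 kN.
A_BC = 1962 mm².
A_CD = 845 mm².
δ_AB = 38610·816/(2080·44100) = 0.3435 mm
δ_BC = 33300·667/(1962·44100) = 0.2566 mm
δ_CD = 33300·403/(845·44100) = 0.3601 mm
δ = Σδ_i = 0.9603 mm.

0.960 mm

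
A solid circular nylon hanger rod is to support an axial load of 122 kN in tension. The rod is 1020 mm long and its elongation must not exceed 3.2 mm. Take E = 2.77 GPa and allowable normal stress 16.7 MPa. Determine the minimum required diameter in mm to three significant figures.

Required area A ≥ P/σ_allow = 122000/16.7 = 7305 mm².
For a solid circular section, d ≥ √(4A/π) = 96.44 mm.
Elongation limit: A ≥ PL/(Eδ_allow) = 122000·1020/(2770·3.2) = 14040 mm² ⇒ d ≥ 133.7 mm.
The elongation limit governs.

134 mm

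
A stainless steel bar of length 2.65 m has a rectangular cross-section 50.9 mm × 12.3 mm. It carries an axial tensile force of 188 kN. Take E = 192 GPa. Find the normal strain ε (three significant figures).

A = 626.1 mm².
σ = N/A = 300.3 MPa; ε = σ/E = 300.3/192000 = 1.564e-03.

0.00156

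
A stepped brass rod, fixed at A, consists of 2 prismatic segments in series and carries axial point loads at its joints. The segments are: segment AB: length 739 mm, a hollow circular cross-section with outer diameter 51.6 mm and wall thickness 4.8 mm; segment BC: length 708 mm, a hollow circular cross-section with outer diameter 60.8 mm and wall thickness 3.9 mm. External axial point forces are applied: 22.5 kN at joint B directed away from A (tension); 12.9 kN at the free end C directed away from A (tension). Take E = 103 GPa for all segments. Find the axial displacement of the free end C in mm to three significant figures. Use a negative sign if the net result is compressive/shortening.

0.487 mm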